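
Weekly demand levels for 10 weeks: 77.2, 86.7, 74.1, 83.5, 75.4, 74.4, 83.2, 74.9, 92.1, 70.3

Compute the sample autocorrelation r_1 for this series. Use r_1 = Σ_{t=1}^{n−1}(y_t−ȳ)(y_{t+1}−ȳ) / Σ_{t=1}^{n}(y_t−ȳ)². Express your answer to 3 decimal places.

Mean ȳ = (77.2 + 86.7 + 74.1 + 83.5 + 75.4 + 74.4 + 83.2 + 74.9 + 92.1 + 70.3)/10 = 79.1800
Numerator Σ_{t=1}^{9}(y_t−ȳ)(y_{t+1}−ȳ) = -279.7464
Denominator Σ(y_t−ȳ)² = 422.3360
r_1 = -279.7464 / 422.3360 = -0.662

-0.662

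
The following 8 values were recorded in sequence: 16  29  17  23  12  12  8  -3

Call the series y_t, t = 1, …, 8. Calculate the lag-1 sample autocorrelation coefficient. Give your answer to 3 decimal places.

Mean ȳ = (16 + 29 + 17 + 23 + 12 + 12 + 8 − 3)/8 = 14.2500
Deviations from mean: 1.7500, 14.7500, 2.7500, 8.7500, -2.2500, -2.2500, -6.2500, -17.2500
Numerator Σ_{t=1}^{7}(y_t−ȳ)(y_{t+1}−ȳ) = 197.6875
Denominator Σ(y_t−ȳ)² = 651.5000
r_1 = 197.6875 / 651.5000 = 0.303

0.303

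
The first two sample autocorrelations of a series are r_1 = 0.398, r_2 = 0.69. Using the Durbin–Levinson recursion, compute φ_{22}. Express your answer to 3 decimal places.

φ_{22} = (r_2 − r_1²) / (1 − r_1²)
r_1² = (0.398)² = 0.158404
Numerator = 0.69 − 0.1584 = 0.5316; denominator = 1 − 0.1584 = 0.8416
φ_{22} = 0.5316 / 0.8416 = 0.632

0.632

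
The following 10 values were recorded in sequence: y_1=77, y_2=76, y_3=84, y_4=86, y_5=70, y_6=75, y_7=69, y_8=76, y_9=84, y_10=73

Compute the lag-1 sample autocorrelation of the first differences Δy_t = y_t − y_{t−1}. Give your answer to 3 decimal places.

First differences Δy: -1, 8, 2, -16, 5, -6, 7, 8, -11
Mean of differences = -0.4444
Numerator Σ(Δy_t−Δȳ)(Δy_{t+1}−Δȳ) = -204.6420
Denominator Σ(Δy_t−Δȳ)² = 618.2222
r_1(Δy) = -204.6420 / 618.2222 = -0.331

-0.331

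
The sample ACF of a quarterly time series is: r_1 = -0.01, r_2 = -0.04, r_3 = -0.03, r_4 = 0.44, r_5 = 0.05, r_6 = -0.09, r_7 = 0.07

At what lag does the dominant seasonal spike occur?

The largest autocorrelation is r_4 = 0.44; the remaining lags stay at or below 0.07.
The dominant spike at lag 4 indicates a seasonal period of 4.

4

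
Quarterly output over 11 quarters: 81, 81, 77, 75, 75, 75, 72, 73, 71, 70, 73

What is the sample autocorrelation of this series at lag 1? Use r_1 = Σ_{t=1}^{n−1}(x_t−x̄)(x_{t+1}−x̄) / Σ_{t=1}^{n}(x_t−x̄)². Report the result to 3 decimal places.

Mean x̄ = (81 + 81 + 77 + 75 + 75 + 75 + 72 + 73 + 71 + 70 + 73)/11 = 74.8182
Numerator Σ_{t=1}^{10}(x_t−x̄)(x_{t+1}−x̄) = 90.8760
Denominator Σ(x_t−x̄)² = 133.6364
r_1 = 90.8760 / 133.6364 = 0.680

0.680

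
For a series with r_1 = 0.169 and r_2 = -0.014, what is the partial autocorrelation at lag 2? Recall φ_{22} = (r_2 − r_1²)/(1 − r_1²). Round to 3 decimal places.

φ_{22} = (r_2 − r_1²) / (1 − r_1²)
r_1² = (0.169)² = 0.028561
Numerator = -0.014 − 0.0286 = -0.0426; denominator = 1 − 0.0286 = 0.9714
φ_{22} = -0.0426 / 0.9714 = -0.044

-0.044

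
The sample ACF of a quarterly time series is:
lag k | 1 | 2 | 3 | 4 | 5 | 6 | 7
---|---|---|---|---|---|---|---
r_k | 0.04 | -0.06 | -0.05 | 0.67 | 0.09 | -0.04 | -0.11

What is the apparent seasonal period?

The largest autocorrelation is r_4 = 0.67; the remaining lags stay at or below 0.09.
The dominant spike at lag 4 indicates a seasonal period of 4.

4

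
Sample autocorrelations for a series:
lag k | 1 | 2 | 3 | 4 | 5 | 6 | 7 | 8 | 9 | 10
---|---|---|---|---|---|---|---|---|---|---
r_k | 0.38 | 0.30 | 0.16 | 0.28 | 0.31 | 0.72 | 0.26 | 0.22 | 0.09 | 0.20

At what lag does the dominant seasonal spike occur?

The largest autocorrelation is r_6 = 0.72; the remaining lags stay at or below 0.38. The elevated value at lag 1 (0.38), dropping to 0.30 at lag 2, reflects decaying short-term dependence rather than seasonality.
The dominant spike at lag 6 indicates a seasonal period of 6.

6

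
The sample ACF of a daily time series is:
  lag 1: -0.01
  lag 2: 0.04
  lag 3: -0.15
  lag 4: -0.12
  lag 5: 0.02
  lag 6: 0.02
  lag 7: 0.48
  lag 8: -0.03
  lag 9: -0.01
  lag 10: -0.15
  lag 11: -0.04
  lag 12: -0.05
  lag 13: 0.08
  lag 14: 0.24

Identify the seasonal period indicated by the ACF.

The largest autocorrelation is r_7 = 0.48, with a weaker echo at lag 14 (0.24); the remaining lags stay at or below 0.08.
The dominant spike at lag 7 indicates a seasonal period of 7.

7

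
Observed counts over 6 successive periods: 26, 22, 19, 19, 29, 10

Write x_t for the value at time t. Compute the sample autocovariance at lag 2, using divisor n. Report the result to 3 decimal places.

-1.120

Mean x̄ = (26 + 22 + 19 + 19 + 29 + 10)/6 = 20.8333
Deviations: 5.1667, 1.1667, -1.8333, -1.8333, 8.1667, -10.8333
Σ_{t=1}^{4}(x_t−x̄)(x_{t+2}−x̄) = -6.7222
γ_2 = -6.7222 / 6 = -1.120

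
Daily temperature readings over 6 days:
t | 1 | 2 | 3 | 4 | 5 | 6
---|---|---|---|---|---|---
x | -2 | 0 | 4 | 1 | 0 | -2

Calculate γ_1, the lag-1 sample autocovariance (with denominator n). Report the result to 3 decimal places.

0.523

Mean x̄ = (-2 + 0 + 4 + 1 + 0 − 2)/6 = 0.1667
Deviations: -2.1667, -0.1667, 3.8333, 0.8333, -0.1667, -2.1667
Σ_{t=1}^{5}(x_t−x̄)(x_{t+1}−x̄) = 3.1389
γ_1 = 3.1389 / 6 = 0.523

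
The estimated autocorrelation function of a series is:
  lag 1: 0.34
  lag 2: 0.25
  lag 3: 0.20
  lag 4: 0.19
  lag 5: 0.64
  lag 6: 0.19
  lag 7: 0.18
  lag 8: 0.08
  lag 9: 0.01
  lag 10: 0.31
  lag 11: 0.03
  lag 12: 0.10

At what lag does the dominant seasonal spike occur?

The largest autocorrelation is r_5 = 0.64; the remaining lags stay at or below 0.34. The elevated value at lag 1 (0.34), dropping to 0.25 at lag 2, reflects decaying short-term dependence rather than seasonality.
The dominant spike at lag 5 indicates a seasonal period of 5.

5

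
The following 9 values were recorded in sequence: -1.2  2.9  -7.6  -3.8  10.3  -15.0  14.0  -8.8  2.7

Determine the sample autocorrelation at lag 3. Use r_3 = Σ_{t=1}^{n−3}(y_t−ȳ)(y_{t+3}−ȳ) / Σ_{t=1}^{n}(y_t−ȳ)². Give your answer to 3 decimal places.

-0.063

Mean ȳ = (-1.2 + 2.9 − 7.6 − 3.8 + 10.3 − 15.0 + 14.0 − 8.8 + 2.7)/9 = -0.7222
Numerator Σ_{t=1}^{6}(y_t−ȳ)(y_{t+3}−ȳ) = -43.6137
Denominator Σ(y_t−ȳ)² = 689.1756
r_3 = -43.6137 / 689.1756 = -0.063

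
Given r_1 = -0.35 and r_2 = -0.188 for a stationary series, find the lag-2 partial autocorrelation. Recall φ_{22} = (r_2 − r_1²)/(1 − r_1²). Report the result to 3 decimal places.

φ_{22} = (r_2 − r_1²) / (1 − r_1²)
r_1² = (-0.35)² = 0.1225
Numerator = -0.188 − 0.1225 = -0.3105; denominator = 1 − 0.1225 = 0.8775
φ_{22} = -0.3105 / 0.8775 = -0.354

-0.354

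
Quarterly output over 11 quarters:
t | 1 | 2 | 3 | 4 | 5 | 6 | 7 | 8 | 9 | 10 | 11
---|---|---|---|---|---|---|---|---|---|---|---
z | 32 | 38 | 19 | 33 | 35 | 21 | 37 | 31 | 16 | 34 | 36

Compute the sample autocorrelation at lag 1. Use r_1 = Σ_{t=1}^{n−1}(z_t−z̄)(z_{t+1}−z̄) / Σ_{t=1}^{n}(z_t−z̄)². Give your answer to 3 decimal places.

Mean z̄ = (32 + 38 + 19 + 33 + 35 + 21 + 37 + 31 + 16 + 34 + 36)/11 = 30.1818
Numerator Σ_{t=1}^{10}(z_t−z̄)(z_{t+1}−z̄) = -235.9421
Denominator Σ(z_t−z̄)² = 601.6364
r_1 = -235.9421 / 601.6364 = -0.392

-0.392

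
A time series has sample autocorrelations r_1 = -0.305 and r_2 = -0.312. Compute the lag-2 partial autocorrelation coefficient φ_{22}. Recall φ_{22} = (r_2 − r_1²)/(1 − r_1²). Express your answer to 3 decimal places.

φ_{22} = (r_2 − r_1²) / (1 − r_1²)
r_1² = (-0.305)² = 0.093025
Numerator = -0.312 − 0.0930 = -0.4050; denominator = 1 − 0.0930 = 0.9070
φ_{22} = -0.4050 / 0.9070 = -0.447

-0.447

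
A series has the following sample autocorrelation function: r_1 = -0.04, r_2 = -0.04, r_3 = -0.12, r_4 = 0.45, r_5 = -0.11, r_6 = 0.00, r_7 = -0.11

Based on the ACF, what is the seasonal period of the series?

4

The largest autocorrelation is r_4 = 0.45; the remaining lags stay at or below 0.00.
The dominant spike at lag 4 indicates a seasonal period of 4.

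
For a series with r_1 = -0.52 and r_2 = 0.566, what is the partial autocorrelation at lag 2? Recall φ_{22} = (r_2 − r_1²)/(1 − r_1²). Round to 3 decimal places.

φ_{22} = (r_2 − r_1²) / (1 − r_1²)
r_1² = (-0.52)² = 0.2704
Numerator = 0.566 − 0.2704 = 0.2956; denominator = 1 − 0.2704 = 0.7296
φ_{22} = 0.2956 / 0.7296 = 0.405

0.405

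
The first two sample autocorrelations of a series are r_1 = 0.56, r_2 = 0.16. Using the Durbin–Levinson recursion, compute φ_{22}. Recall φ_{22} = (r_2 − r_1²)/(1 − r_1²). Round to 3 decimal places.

φ_{22} = (r_2 − r_1²) / (1 − r_1²)
r_1² = (0.56)² = 0.3136
Numerator = 0.16 − 0.3136 = -0.1536; denominator = 1 − 0.3136 = 0.6864
φ_{22} = -0.1536 / 0.6864 = -0.224

-0.224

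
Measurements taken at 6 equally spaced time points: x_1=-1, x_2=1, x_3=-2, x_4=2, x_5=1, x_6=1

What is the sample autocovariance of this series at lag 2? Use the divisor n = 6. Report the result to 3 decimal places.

0.630

Mean x̄ = (-1 + 1 − 2 + 2 + 1 + 1)/6 = 0.3333
Deviations: -1.3333, 0.6667, -2.3333, 1.6667, 0.6667, 0.6667
Σ_{t=1}^{4}(x_t−x̄)(x_{t+2}−x̄) = 3.7778
γ_2 = 3.7778 / 6 = 0.630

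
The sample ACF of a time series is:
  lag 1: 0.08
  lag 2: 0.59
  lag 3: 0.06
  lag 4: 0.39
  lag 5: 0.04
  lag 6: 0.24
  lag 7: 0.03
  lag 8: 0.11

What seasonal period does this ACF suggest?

2

The largest autocorrelation is r_2 = 0.59, with weaker echoes at lags 4 (0.39) and 6 (0.24); the remaining lags stay at or below 0.11.
The dominant spike at lag 2 indicates a seasonal period of 2.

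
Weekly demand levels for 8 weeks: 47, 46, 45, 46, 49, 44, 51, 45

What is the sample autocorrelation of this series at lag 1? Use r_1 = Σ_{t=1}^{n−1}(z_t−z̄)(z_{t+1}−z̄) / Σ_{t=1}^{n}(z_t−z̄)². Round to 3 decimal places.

Mean z̄ = (47 + 46 + 45 + 46 + 49 + 44 + 51 + 45)/8 = 46.6250
Numerator Σ_{t=1}^{7}(z_t−z̄)(z_{t+1}−z̄) = -24.5156
Denominator Σ(z_t−z̄)² = 37.8750
r_1 = -24.5156 / 37.8750 = -0.647

-0.647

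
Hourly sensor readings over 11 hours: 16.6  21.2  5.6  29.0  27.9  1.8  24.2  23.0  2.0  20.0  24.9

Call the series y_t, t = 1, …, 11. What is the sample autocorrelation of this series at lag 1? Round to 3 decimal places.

-0.394

Mean ȳ = (16.6 + 21.2 + 5.6 + 29.0 + 27.9 + 1.8 + 24.2 + 23.0 + 2.0 + 20.0 + 24.9)/11 = 17.8364
Numerator Σ_{t=1}^{10}(y_t−ȳ)(y_{t+1}−ȳ) = -400.9013
Denominator Σ(y_t−ȳ)² = 1018.1655
r_1 = -400.9013 / 1018.1655 = -0.394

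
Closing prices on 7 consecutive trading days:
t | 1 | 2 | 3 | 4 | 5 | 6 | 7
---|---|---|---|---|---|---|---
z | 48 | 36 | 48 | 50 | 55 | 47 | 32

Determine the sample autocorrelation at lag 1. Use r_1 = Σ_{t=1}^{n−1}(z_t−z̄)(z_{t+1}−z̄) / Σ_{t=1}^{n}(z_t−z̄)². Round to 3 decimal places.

0.009

Mean z̄ = (48 + 36 + 48 + 50 + 55 + 47 + 32)/7 = 45.1429
Deviations from mean: 2.8571, -9.1429, 2.8571, 4.8571, 9.8571, 1.8571, -13.1429
Σ(z_t−z̄)(z_{t+1}−z̄) = (-26.1224) + (-26.1224) + (13.8776) + (47.8776) + (18.3061) + (-24.4082) = 3.4082
Denominator Σ(z_t−z̄)² = 396.8571
r_1 = 3.4082 / 396.8571 = 0.009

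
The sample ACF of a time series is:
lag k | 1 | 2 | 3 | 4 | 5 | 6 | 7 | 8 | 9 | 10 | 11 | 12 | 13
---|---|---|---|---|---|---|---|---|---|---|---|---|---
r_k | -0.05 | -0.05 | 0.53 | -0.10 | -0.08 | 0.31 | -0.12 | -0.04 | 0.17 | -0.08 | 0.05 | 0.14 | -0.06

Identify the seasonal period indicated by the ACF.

The largest autocorrelation is r_3 = 0.53, with weaker echoes at lags 6 (0.31) and 9 (0.17); the remaining lags stay at or below 0.14.
The dominant spike at lag 3 indicates a seasonal period of 3.

3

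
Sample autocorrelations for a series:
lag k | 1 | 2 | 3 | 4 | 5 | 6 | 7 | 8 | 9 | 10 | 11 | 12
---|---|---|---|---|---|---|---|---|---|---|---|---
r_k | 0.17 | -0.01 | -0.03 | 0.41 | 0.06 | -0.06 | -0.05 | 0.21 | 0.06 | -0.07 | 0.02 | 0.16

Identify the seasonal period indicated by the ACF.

4

The largest autocorrelation is r_4 = 0.41, with a weaker echo at lag 8 (0.21); the remaining lags stay at or below 0.17.
The dominant spike at lag 4 indicates a seasonal period of 4.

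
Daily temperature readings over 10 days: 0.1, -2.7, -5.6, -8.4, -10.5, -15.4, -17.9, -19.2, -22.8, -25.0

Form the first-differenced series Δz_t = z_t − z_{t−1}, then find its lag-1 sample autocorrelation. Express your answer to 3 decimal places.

First differences Δz: -2.8, -2.9, -2.8, -2.1, -4.9, -2.5, -1.3, -3.6, -2.2
Mean of differences = -2.7889
Numerator Σ(Δz_t−Δz̄)(Δz_{t+1}−Δz̄) = -3.3246
Denominator Σ(Δz_t−Δz̄)² = 8.2489
r_1(Δz) = -3.3246 / 8.2489 = -0.403

-0.403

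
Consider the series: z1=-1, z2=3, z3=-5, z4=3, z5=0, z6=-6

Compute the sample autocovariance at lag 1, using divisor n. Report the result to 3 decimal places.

-5.500

Mean z̄ = (-1 + 3 − 5 + 3 + 0 − 6)/6 = -1.0000
Deviations: 0.0000, 4.0000, -4.0000, 4.0000, 1.0000, -5.0000
Σ_{t=1}^{5}(z_t−z̄)(z_{t+1}−z̄) = -33.0000
γ_1 = -33.0000 / 6 = -5.500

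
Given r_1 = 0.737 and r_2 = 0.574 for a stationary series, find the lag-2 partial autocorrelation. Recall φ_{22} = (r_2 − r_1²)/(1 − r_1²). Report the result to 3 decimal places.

0.067

φ_{22} = (r_2 − r_1²) / (1 − r_1²)
r_1² = (0.737)² = 0.543169
Numerator = 0.574 − 0.5432 = 0.0308; denominator = 1 − 0.5432 = 0.4568
φ_{22} = 0.0308 / 0.4568 = 0.067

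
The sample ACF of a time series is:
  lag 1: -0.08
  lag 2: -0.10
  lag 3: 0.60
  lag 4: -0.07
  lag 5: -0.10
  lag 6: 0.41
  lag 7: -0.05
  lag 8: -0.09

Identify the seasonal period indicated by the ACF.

The largest autocorrelation is r_3 = 0.60, with a weaker echo at lag 6 (0.41); the remaining lags stay at or below -0.05.
The dominant spike at lag 3 indicates a seasonal period of 3.

3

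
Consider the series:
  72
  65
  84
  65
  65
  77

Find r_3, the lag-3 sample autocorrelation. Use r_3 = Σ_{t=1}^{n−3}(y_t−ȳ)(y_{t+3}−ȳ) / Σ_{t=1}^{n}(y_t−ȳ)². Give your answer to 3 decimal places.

0.344

Mean ȳ = (72 + 65 + 84 + 65 + 65 + 77)/6 = 71.3333
Deviations from mean: 0.6667, -6.3333, 12.6667, -6.3333, -6.3333, 5.6667
Numerator Σ_{t=1}^{3}(y_t−ȳ)(y_{t+3}−ȳ) = 107.6667
Denominator Σ(y_t−ȳ)² = 313.3333
r_3 = 107.6667 / 313.3333 = 0.344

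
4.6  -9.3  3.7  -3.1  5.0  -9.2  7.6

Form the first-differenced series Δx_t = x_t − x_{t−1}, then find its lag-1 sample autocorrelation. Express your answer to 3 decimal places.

-0.709

First differences Δx: -13.9, 13.0, -6.8, 8.1, -14.2, 16.8
Mean of differences = 0.5000
Numerator Σ(Δx_t−Δx̄)(Δx_{t+1}−Δx̄) = -678.0600
Denominator Σ(Δx_t−Δx̄)² = 956.4400
r_1(Δx) = -678.0600 / 956.4400 = -0.709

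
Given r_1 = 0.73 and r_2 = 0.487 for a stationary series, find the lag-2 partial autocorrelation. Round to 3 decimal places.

-0.098

φ_{22} = (r_2 − r_1²) / (1 − r_1²)
r_1² = (0.73)² = 0.5329
Numerator = 0.487 − 0.5329 = -0.0459; denominator = 1 − 0.5329 = 0.4671
φ_{22} = -0.0459 / 0.4671 = -0.098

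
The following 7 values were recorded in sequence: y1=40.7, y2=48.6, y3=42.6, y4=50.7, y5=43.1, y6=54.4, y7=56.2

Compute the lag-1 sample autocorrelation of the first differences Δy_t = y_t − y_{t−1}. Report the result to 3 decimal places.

First differences Δy: 7.9, -6.0, 8.1, -7.6, 11.3, 1.8
Mean of differences = 2.5833
Numerator Σ(Δy_t−Δȳ)(Δy_{t+1}−Δȳ) = -244.7569
Denominator Σ(Δy_t−Δȳ)² = 312.6683
r_1(Δy) = -244.7569 / 312.6683 = -0.783

-0.783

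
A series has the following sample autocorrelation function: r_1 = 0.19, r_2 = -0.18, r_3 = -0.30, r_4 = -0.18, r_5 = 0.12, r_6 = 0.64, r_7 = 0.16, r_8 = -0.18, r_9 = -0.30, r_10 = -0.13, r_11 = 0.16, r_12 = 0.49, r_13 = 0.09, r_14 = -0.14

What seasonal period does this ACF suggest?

The largest autocorrelation is r_6 = 0.64, with a weaker echo at lag 12 (0.49); the remaining lags stay at or below 0.19.
The dominant spike at lag 6 indicates a seasonal period of 6.

6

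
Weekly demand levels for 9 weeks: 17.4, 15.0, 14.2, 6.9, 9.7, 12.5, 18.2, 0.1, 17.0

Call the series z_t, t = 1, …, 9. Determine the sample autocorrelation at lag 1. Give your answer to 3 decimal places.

-0.379

Mean z̄ = (17.4 + 15.0 + 14.2 + 6.9 + 9.7 + 12.5 + 18.2 + 0.1 + 17.0)/9 = 12.3333
Numerator Σ_{t=1}^{8}(z_t−z̄)(z_{t+1}−z̄) = -105.6644
Denominator Σ(z_t−z̄)² = 278.6000
r_1 = -105.6644 / 278.6000 = -0.379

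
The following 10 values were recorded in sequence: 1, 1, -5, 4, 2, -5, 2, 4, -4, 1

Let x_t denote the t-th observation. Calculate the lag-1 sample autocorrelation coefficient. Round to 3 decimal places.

-0.440

Mean x̄ = (1 + 1 − 5 + 4 + 2 − 5 + 2 + 4 − 4 + 1)/10 = 0.1000
Numerator Σ_{t=1}^{9}(x_t−x̄)(x_{t+1}−x̄) = -47.9100
Denominator Σ(x_t−x̄)² = 108.9000
r_1 = -47.9100 / 108.9000 = -0.440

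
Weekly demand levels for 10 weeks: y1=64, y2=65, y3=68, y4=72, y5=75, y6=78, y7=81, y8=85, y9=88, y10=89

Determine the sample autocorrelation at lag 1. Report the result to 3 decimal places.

Mean ȳ = (64 + 65 + 68 + 72 + 75 + 78 + 81 + 85 + 88 + 89)/10 = 76.5000
Numerator Σ_{t=1}^{9}(y_t−ȳ)(y_{t+1}−ȳ) = 570.7500
Denominator Σ(y_t−ȳ)² = 766.5000
r_1 = 570.7500 / 766.5000 = 0.745

0.745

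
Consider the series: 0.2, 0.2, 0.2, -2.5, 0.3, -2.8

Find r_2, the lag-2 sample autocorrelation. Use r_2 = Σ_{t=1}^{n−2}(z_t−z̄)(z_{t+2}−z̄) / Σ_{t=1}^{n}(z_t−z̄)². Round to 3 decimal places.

Mean z̄ = (0.2 + 0.2 + 0.2 − 2.5 + 0.3 − 2.8)/6 = -0.7333
Deviations from mean: 0.9333, 0.9333, 0.9333, -1.7667, 1.0333, -2.0667
Σ(z_t−z̄)(z_{t+2}−z̄) = (0.8711) + (-1.6489) + (0.9644) + (3.6511) = 3.8378
Denominator Σ(z_t−z̄)² = 11.0733
r_2 = 3.8378 / 11.0733 = 0.347

0.347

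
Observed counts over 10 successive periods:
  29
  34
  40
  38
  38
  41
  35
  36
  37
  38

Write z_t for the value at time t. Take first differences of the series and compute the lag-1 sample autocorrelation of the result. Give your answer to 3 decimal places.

First differences Δz: 5, 6, -2, 0, 3, -6, 1, 1, 1
Mean of differences = 1.0000
Numerator Σ(Δz_t−Δz̄)(Δz_{t+1}−Δz̄) = -8.0000
Denominator Σ(Δz_t−Δz̄)² = 104.0000
r_1(Δz) = -8.0000 / 104.0000 = -0.077

-0.077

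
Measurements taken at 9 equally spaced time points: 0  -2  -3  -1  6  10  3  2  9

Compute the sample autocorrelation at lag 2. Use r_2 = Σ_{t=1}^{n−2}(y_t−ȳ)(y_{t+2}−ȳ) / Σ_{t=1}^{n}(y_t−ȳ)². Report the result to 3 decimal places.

-0.085

Mean ȳ = (0 − 2 − 3 − 1 + 6 + 10 + 3 + 2 + 9)/9 = 2.6667
Numerator Σ_{t=1}^{7}(y_t−ȳ)(y_{t+2}−ȳ) = -15.2222
Denominator Σ(y_t−ȳ)² = 180.0000
r_2 = -15.2222 / 180.0000 = -0.085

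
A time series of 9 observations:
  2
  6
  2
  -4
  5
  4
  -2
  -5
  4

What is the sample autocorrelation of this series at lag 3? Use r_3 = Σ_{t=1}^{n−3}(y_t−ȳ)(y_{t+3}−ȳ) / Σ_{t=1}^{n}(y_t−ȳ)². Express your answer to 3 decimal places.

0.131

Mean ȳ = (2 + 6 + 2 − 4 + 5 + 4 − 2 − 5 + 4)/9 = 1.3333
Numerator Σ_{t=1}^{6}(y_t−ȳ)(y_{t+3}−ȳ) = 17.0000
Denominator Σ(y_t−ȳ)² = 130.0000
r_3 = 17.0000 / 130.0000 = 0.131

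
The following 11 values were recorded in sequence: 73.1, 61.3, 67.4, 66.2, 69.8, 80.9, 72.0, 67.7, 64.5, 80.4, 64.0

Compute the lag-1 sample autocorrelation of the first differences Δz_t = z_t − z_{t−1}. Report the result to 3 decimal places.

-0.412

First differences Δz: -11.8, 6.1, -1.2, 3.6, 11.1, -8.9, -4.3, -3.2, 15.9, -16.4
Mean of differences = -0.9100
Numerator Σ(Δz_t−Δz̄)(Δz_{t+1}−Δz̄) = -385.5071
Denominator Σ(Δz_t−Δz̄)² = 935.4890
r_1(Δz) = -385.5071 / 935.4890 = -0.412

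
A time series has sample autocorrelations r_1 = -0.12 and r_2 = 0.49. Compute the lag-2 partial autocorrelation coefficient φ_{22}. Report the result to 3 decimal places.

0.483

φ_{22} = (r_2 − r_1²) / (1 − r_1²)
r_1² = (-0.12)² = 0.0144
Numerator = 0.49 − 0.0144 = 0.4756; denominator = 1 − 0.0144 = 0.9856
φ_{22} = 0.4756 / 0.9856 = 0.483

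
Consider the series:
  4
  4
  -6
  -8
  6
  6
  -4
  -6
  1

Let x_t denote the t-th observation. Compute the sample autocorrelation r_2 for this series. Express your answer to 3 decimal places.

-0.806

Mean x̄ = (4 + 4 − 6 − 8 + 6 + 6 − 4 − 6 + 1)/9 = -0.3333
Σ(x_t−x̄)(x_{t+2}−x̄) = (-24.5556) + (-33.2222) + (-35.8889) + (-48.5556) + (-23.2222) + (-35.8889) + (-4.8889) = -206.2222
Denominator Σ(x_t−x̄)² = 256.0000
r_2 = -206.2222 / 256.0000 = -0.806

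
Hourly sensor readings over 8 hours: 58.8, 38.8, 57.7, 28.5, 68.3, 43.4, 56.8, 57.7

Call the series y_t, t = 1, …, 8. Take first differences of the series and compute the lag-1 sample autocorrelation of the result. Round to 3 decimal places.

First differences Δy: -20.0, 18.9, -29.2, 39.8, -24.9, 13.4, 0.9
Mean of differences = -0.1571
Numerator Σ(Δy_t−Δȳ)(Δy_{t+1}−Δȳ) = -3401.8561
Denominator Σ(Δy_t−Δȳ)² = 3994.0971
r_1(Δy) = -3401.8561 / 3994.0971 = -0.852

-0.852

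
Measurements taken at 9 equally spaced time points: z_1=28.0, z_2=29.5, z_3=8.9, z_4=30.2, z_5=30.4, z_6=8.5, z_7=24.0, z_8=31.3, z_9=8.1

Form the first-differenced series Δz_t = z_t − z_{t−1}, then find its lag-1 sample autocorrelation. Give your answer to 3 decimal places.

First differences Δz: 1.5, -20.6, 21.3, 0.2, -21.9, 15.5, 7.3, -23.2
Mean of differences = -2.4875
Numerator Σ(Δz_t−Δz̄)(Δz_{t+1}−Δz̄) = -867.1702
Denominator Σ(Δz_t−Δz̄)² = 2142.2288
r_1(Δz) = -867.1702 / 2142.2288 = -0.405

-0.405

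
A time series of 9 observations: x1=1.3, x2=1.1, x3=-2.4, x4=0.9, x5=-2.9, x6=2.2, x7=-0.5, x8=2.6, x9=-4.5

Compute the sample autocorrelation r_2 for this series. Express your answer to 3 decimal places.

0.312

Mean x̄ = (1.3 + 1.1 − 2.4 + 0.9 − 2.9 + 2.2 − 0.5 + 2.6 − 4.5)/9 = -0.2444
Σ(x_t−x̄)(x_{t+2}−x̄) = (-3.3291) + (1.5386) + (5.7242) + (2.7975) + (0.6786) + (6.9531) + (1.0875) = 15.4505
Denominator Σ(x_t−x̄)² = 49.4422
r_2 = 15.4505 / 49.4422 = 0.312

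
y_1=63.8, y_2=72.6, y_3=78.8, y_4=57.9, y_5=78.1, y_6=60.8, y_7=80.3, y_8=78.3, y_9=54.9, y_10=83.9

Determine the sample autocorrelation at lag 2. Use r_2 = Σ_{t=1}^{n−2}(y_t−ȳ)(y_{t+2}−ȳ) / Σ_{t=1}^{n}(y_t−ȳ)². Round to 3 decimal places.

Mean ȳ = (63.8 + 72.6 + 78.8 + 57.9 + 78.1 + 60.8 + 80.3 + 78.3 + 54.9 + 83.9)/10 = 70.9400
Numerator Σ_{t=1}^{8}(y_t−ȳ)(y_{t+2}−ȳ) = 48.3748
Denominator Σ(y_t−ȳ)² = 1006.6640
r_2 = 48.3748 / 1006.6640 = 0.048

0.048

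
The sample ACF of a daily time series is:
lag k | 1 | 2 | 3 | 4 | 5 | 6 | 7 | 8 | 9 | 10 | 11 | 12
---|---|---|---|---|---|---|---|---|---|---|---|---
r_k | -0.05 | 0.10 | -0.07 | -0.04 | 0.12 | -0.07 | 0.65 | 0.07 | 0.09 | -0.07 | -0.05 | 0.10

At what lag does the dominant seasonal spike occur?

The largest autocorrelation is r_7 = 0.65; the remaining lags stay at or below 0.12.
The dominant spike at lag 7 indicates a seasonal period of 7.

7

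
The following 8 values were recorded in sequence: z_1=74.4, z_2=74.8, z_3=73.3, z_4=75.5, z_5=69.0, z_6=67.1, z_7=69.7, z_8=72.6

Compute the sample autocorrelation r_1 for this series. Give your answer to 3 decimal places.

0.440

Mean z̄ = (74.4 + 74.8 + 73.3 + 75.5 + 69.0 + 67.1 + 69.7 + 72.6)/8 = 72.0500
Deviations from mean: 2.3500, 2.7500, 1.2500, 3.4500, -3.0500, -4.9500, -2.3500, 0.5500
Σ(z_t−z̄)(z_{t+1}−z̄) = (6.4625) + (3.4375) + (4.3125) + (-10.5225) + (15.0975) + (11.6325) + (-1.2925) = 29.1275
Denominator Σ(z_t−z̄)² = 66.1800
r_1 = 29.1275 / 66.1800 = 0.440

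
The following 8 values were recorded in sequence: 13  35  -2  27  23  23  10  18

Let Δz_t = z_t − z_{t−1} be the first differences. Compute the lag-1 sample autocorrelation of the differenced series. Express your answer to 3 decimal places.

First differences Δz: 22, -37, 29, -4, 0, -13, 8
Mean of differences = 0.7143
Numerator Σ(Δz_t−Δz̄)(Δz_{t+1}−Δz̄) = -2089.6531
Denominator Σ(Δz_t−Δz̄)² = 2939.4286
r_1(Δz) = -2089.6531 / 2939.4286 = -0.711

-0.711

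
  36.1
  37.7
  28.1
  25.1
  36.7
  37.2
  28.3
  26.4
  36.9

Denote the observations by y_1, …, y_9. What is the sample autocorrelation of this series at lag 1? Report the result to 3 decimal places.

Mean ȳ = (36.1 + 37.7 + 28.1 + 25.1 + 36.7 + 37.2 + 28.3 + 26.4 + 36.9)/9 = 32.5000
Numerator Σ_{t=1}^{8}(y_t−ȳ)(y_{t+1}−ȳ) = -3.9000
Denominator Σ(y_t−ȳ)² = 228.0600
r_1 = -3.9000 / 228.0600 = -0.017

-0.017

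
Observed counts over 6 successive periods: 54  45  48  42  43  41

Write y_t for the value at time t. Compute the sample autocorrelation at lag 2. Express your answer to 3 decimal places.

0.277

Mean ȳ = (54 + 45 + 48 + 42 + 43 + 41)/6 = 45.5000
Deviations from mean: 8.5000, -0.5000, 2.5000, -3.5000, -2.5000, -4.5000
Σ(y_t−ȳ)(y_{t+2}−ȳ) = (21.2500) + (1.7500) + (-6.2500) + (15.7500) = 32.5000
Denominator Σ(y_t−ȳ)² = 117.5000
r_2 = 32.5000 / 117.5000 = 0.277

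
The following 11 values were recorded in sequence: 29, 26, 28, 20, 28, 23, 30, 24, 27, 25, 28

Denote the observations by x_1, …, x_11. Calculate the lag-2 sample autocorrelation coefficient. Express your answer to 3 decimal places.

0.574

Mean x̄ = (29 + 26 + 28 + 20 + 28 + 23 + 30 + 24 + 27 + 25 + 28)/11 = 26.1818
Numerator Σ_{t=1}^{9}(x_t−x̄)(x_{t+2}−x̄) = 50.2975
Denominator Σ(x_t−x̄)² = 87.6364
r_2 = 50.2975 / 87.6364 = 0.574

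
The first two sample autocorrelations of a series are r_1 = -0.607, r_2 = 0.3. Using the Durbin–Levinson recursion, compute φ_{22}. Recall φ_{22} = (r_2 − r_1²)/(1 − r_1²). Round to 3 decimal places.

-0.108

φ_{22} = (r_2 − r_1²) / (1 − r_1²)
r_1² = (-0.607)² = 0.368449
Numerator = 0.3 − 0.3684 = -0.0684; denominator = 1 − 0.3684 = 0.6316
φ_{22} = -0.0684 / 0.6316 = -0.108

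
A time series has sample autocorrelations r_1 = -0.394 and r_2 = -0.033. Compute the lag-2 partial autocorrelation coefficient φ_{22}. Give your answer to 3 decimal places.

-0.223

φ_{22} = (r_2 − r_1²) / (1 − r_1²)
r_1² = (-0.394)² = 0.155236
Numerator = -0.033 − 0.1552 = -0.1882; denominator = 1 − 0.1552 = 0.8448
φ_{22} = -0.1882 / 0.8448 = -0.223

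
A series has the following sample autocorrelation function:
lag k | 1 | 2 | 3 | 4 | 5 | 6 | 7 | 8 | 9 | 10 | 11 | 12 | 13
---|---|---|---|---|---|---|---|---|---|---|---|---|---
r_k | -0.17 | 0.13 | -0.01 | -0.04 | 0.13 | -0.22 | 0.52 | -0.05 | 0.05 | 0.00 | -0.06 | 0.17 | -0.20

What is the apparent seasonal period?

The largest autocorrelation is r_7 = 0.52; the remaining lags stay at or below 0.17.
The dominant spike at lag 7 indicates a seasonal period of 7.

7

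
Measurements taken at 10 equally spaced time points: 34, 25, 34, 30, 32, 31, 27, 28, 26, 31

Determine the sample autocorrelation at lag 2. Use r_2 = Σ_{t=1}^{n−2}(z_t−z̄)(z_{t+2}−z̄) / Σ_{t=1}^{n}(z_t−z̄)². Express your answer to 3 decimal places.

Mean z̄ = (34 + 25 + 34 + 30 + 32 + 31 + 27 + 28 + 26 + 31)/10 = 29.8000
Numerator Σ_{t=1}^{8}(z_t−z̄)(z_{t+2}−z̄) = 26.3200
Denominator Σ(z_t−z̄)² = 91.6000
r_2 = 26.3200 / 91.6000 = 0.287

0.287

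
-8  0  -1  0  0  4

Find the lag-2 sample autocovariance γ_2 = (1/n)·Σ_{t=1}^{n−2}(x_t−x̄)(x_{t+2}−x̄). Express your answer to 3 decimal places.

Mean x̄ = (-8 + 0 − 1 + 0 + 0 + 4)/6 = -0.8333
Σ_{t=1}^{4}(x_t−x̄)(x_{t+2}−x̄) = 5.7778
γ_2 = 5.7778 / 6 = 0.963

0.963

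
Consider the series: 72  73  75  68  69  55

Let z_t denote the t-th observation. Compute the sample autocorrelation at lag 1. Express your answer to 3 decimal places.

0.128

Mean z̄ = (72 + 73 + 75 + 68 + 69 + 55)/6 = 68.6667
Σ(z_t−z̄)(z_{t+1}−z̄) = (14.4444) + (27.4444) + (-4.2222) + (-0.2222) + (-4.5556) = 32.8889
Denominator Σ(z_t−z̄)² = 257.3333
r_1 = 32.8889 / 257.3333 = 0.128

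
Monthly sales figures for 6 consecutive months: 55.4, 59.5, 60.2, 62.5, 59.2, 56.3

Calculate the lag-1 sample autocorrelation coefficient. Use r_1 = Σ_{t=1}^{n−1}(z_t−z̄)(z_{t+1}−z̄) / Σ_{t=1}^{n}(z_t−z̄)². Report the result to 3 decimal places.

Mean z̄ = (55.4 + 59.5 + 60.2 + 62.5 + 59.2 + 56.3)/6 = 58.8500
Deviations from mean: -3.4500, 0.6500, 1.3500, 3.6500, 0.3500, -2.5500
Numerator Σ_{t=1}^{5}(z_t−z̄)(z_{t+1}−z̄) = 3.9475
Denominator Σ(z_t−z̄)² = 34.0950
r_1 = 3.9475 / 34.0950 = 0.116

0.116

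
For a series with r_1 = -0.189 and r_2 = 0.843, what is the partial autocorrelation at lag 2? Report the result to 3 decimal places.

0.837

φ_{22} = (r_2 − r_1²) / (1 − r_1²)
r_1² = (-0.189)² = 0.035721
Numerator = 0.843 − 0.0357 = 0.8073; denominator = 1 − 0.0357 = 0.9643
φ_{22} = 0.8073 / 0.9643 = 0.837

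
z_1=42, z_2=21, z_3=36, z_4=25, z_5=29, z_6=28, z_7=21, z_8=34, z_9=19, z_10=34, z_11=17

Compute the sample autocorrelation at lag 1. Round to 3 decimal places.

Mean z̄ = (42 + 21 + 36 + 25 + 29 + 28 + 21 + 34 + 19 + 34 + 17)/11 = 27.8182
Numerator Σ_{t=1}^{10}(z_t−z̄)(z_{t+1}−z̄) = -397.9421
Denominator Σ(z_t−z̄)² = 641.6364
r_1 = -397.9421 / 641.6364 = -0.620

-0.620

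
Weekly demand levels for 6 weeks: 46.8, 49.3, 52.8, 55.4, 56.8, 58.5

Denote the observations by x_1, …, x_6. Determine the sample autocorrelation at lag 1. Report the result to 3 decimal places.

0.514

Mean x̄ = (46.8 + 49.3 + 52.8 + 55.4 + 56.8 + 58.5)/6 = 53.2667
Deviations from mean: -6.4667, -3.9667, -0.4667, 2.1333, 3.5333, 5.2333
Σ(x_t−x̄)(x_{t+1}−x̄) = (25.6511) + (1.8511) + (-0.9956) + (7.5378) + (18.4911) = 52.5356
Denominator Σ(x_t−x̄)² = 102.1933
r_1 = 52.5356 / 102.1933 = 0.514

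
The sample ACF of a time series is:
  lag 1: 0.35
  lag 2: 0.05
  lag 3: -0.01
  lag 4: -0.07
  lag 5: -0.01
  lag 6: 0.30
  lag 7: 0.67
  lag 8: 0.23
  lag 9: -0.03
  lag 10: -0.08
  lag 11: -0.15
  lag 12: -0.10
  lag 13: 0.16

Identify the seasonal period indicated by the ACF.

7

The largest autocorrelation is r_7 = 0.67; the remaining lags stay at or below 0.35. The elevated value at lag 1 (0.35), dropping to 0.05 at lag 2, reflects decaying short-term dependence rather than seasonality.
The dominant spike at lag 7 indicates a seasonal period of 7.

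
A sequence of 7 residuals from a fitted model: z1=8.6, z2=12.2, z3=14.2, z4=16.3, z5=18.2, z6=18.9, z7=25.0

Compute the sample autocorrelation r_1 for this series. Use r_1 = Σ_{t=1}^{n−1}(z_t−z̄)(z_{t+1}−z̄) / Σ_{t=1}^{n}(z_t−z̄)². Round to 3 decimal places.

0.406

Mean z̄ = (8.6 + 12.2 + 14.2 + 16.3 + 18.2 + 18.9 + 25.0)/7 = 16.2000
Numerator Σ_{t=1}^{6}(z_t−z̄)(z_{t+1}−z̄) = 67.5600
Denominator Σ(z_t−z̄)² = 166.5000
r_1 = 67.5600 / 166.5000 = 0.406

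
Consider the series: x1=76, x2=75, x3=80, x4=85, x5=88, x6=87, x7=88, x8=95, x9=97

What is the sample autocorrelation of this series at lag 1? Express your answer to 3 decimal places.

Mean x̄ = (76 + 75 + 80 + 85 + 88 + 87 + 88 + 95 + 97)/9 = 85.6667
Numerator Σ_{t=1}^{8}(x_t−x̄)(x_{t+1}−x̄) = 299.5556
Denominator Σ(x_t−x̄)² = 468.0000
r_1 = 299.5556 / 468.0000 = 0.640

0.640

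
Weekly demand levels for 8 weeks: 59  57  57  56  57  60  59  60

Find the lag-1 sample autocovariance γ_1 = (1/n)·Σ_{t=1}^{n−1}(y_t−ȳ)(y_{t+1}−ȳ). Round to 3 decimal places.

Mean ȳ = (59 + 57 + 57 + 56 + 57 + 60 + 59 + 60)/8 = 58.1250
Σ_{t=1}^{7}(y_t−ȳ)(y_{t+1}−ȳ) = 6.2344
γ_1 = 6.2344 / 8 = 0.779

0.779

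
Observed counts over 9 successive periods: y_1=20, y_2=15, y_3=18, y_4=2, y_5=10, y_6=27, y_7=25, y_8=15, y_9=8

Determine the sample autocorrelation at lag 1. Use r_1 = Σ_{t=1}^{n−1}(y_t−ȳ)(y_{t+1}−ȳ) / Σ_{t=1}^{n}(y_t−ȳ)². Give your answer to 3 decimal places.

Mean ȳ = (20 + 15 + 18 + 2 + 10 + 27 + 25 + 15 + 8)/9 = 15.5556
Numerator Σ_{t=1}^{8}(y_t−ȳ)(y_{t+1}−ȳ) = 81.8025
Denominator Σ(y_t−ȳ)² = 518.2222
r_1 = 81.8025 / 518.2222 = 0.158

0.158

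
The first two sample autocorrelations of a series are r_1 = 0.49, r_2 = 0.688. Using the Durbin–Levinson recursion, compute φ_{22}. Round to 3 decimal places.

0.589

φ_{22} = (r_2 − r_1²) / (1 − r_1²)
r_1² = (0.49)² = 0.2401
Numerator = 0.688 − 0.2401 = 0.4479; denominator = 1 − 0.2401 = 0.7599
φ_{22} = 0.4479 / 0.7599 = 0.589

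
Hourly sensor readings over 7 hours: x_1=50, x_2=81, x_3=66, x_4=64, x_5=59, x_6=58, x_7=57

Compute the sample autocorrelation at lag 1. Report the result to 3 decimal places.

-0.210

Mean x̄ = (50 + 81 + 66 + 64 + 59 + 58 + 57)/7 = 62.1429
Deviations from mean: -12.1429, 18.8571, 3.8571, 1.8571, -3.1429, -4.1429, -5.1429
Σ(x_t−x̄)(x_{t+1}−x̄) = (-228.9796) + (72.7347) + (7.1633) + (-5.8367) + (13.0204) + (21.3061) = -120.5918
Denominator Σ(x_t−x̄)² = 574.8571
r_1 = -120.5918 / 574.8571 = -0.210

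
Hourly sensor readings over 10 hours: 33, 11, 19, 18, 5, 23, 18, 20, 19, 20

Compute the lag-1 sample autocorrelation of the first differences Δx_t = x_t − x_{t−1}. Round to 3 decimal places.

First differences Δx: -22, 8, -1, -13, 18, -5, 2, -1, 1
Mean of differences = -1.4444
Numerator Σ(Δx_t−Δx̄)(Δx_{t+1}−Δx̄) = -498.5309
Denominator Σ(Δx_t−Δx̄)² = 1054.2222
r_1(Δx) = -498.5309 / 1054.2222 = -0.473

-0.473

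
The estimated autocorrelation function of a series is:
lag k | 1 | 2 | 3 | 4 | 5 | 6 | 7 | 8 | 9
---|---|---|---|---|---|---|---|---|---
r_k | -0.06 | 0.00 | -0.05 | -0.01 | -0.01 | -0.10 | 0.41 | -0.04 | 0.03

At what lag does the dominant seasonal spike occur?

7

The largest autocorrelation is r_7 = 0.41; the remaining lags stay at or below 0.03.
The dominant spike at lag 7 indicates a seasonal period of 7.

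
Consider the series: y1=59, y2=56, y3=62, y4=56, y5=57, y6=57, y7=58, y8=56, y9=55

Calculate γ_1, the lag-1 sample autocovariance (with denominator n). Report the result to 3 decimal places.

-1.346

Mean ȳ = (59 + 56 + 62 + 56 + 57 + 57 + 58 + 56 + 55)/9 = 57.3333
Σ_{t=1}^{8}(y_t−ȳ)(y_{t+1}−ȳ) = -12.1111
γ_1 = -12.1111 / 9 = -1.346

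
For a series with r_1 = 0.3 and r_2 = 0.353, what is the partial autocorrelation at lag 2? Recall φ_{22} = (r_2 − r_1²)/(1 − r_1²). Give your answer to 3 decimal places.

0.289

φ_{22} = (r_2 − r_1²) / (1 − r_1²)
r_1² = (0.3)² = 0.09
Numerator = 0.353 − 0.0900 = 0.2630; denominator = 1 − 0.0900 = 0.9100
φ_{22} = 0.2630 / 0.9100 = 0.289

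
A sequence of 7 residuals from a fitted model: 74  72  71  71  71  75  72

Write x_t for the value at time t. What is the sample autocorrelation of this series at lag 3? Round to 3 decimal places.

Mean x̄ = (74 + 72 + 71 + 71 + 71 + 75 + 72)/7 = 72.2857
Deviations from mean: 1.7143, -0.2857, -1.2857, -1.2857, -1.2857, 2.7143, -0.2857
Numerator Σ_{t=1}^{4}(x_t−x̄)(x_{t+3}−x̄) = -4.9592
Denominator Σ(x_t−x̄)² = 15.4286
r_3 = -4.9592 / 15.4286 = -0.321

-0.321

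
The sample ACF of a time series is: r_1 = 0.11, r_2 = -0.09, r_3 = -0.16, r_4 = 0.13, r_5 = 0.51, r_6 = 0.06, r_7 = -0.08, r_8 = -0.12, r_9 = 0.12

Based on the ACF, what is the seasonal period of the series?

The largest autocorrelation is r_5 = 0.51; the remaining lags stay at or below 0.13.
The dominant spike at lag 5 indicates a seasonal period of 5.

5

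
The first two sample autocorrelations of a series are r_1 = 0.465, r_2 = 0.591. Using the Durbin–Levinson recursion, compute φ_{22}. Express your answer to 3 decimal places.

0.478

φ_{22} = (r_2 − r_1²) / (1 − r_1²)
r_1² = (0.465)² = 0.216225
Numerator = 0.591 − 0.2162 = 0.3748; denominator = 1 − 0.2162 = 0.7838
φ_{22} = 0.3748 / 0.7838 = 0.478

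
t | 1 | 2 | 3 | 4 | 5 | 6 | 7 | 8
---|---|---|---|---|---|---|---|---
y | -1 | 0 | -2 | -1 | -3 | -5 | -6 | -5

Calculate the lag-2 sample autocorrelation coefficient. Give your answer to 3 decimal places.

Mean ȳ = (-1 + 0 − 2 − 1 − 3 − 5 − 6 − 5)/8 = -2.8750
Deviations from mean: 1.8750, 2.8750, 0.8750, 1.8750, -0.1250, -2.1250, -3.1250, -2.1250
Σ(y_t−ȳ)(y_{t+2}−ȳ) = (1.6406) + (5.3906) + (-0.1094) + (-3.9844) + (0.3906) + (4.5156) = 7.8438
Denominator Σ(y_t−ȳ)² = 34.8750
r_2 = 7.8438 / 34.8750 = 0.225

0.225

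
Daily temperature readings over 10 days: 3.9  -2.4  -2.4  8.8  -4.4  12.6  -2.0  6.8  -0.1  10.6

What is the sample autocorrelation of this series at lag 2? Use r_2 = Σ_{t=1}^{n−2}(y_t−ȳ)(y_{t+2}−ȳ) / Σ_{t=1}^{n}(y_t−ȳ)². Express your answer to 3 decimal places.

0.511

Mean ȳ = (3.9 − 2.4 − 2.4 + 8.8 − 4.4 + 12.6 − 2.0 + 6.8 − 0.1 + 10.6)/10 = 3.1400
Numerator Σ_{t=1}^{8}(y_t−ȳ)(y_{t+2}−ȳ) = 177.0848
Denominator Σ(y_t−ȳ)² = 346.3040
r_2 = 177.0848 / 346.3040 = 0.511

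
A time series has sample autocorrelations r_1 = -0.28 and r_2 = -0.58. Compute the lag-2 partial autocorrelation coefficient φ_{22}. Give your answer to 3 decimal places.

φ_{22} = (r_2 − r_1²) / (1 − r_1²)
r_1² = (-0.28)² = 0.0784
Numerator = -0.58 − 0.0784 = -0.6584; denominator = 1 − 0.0784 = 0.9216
φ_{22} = -0.6584 / 0.9216 = -0.714

-0.714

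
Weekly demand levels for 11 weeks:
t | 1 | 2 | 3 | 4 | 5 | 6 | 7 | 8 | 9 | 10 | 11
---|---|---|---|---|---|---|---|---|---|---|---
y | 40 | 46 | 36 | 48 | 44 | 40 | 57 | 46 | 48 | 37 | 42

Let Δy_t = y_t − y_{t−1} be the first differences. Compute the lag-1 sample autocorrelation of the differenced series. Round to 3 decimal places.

-0.647

First differences Δy: 6, -10, 12, -4, -4, 17, -11, 2, -11, 5
Mean of differences = 0.2000
Numerator Σ(Δy_t−Δȳ)(Δy_{t+1}−Δȳ) = -564.2400
Denominator Σ(Δy_t−Δȳ)² = 871.6000
r_1(Δy) = -564.2400 / 871.6000 = -0.647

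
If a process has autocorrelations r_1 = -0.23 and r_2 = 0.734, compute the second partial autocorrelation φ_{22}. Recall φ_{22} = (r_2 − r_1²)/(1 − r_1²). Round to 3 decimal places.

0.719

φ_{22} = (r_2 − r_1²) / (1 − r_1²)
r_1² = (-0.23)² = 0.0529
Numerator = 0.734 − 0.0529 = 0.6811; denominator = 1 − 0.0529 = 0.9471
φ_{22} = 0.6811 / 0.9471 = 0.719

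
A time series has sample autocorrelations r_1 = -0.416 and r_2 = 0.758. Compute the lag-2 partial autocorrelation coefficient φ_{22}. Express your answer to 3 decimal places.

0.707

φ_{22} = (r_2 − r_1²) / (1 − r_1²)
r_1² = (-0.416)² = 0.173056
Numerator = 0.758 − 0.1731 = 0.5849; denominator = 1 − 0.1731 = 0.8269
φ_{22} = 0.5849 / 0.8269 = 0.707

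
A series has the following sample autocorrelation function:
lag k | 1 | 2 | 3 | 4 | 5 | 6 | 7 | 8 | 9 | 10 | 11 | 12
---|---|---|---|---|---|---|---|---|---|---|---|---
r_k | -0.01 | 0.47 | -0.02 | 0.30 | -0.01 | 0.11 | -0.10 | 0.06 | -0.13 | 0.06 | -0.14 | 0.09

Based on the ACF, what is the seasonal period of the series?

2

The largest autocorrelation is r_2 = 0.47, with a weaker echo at lag 4 (0.30); the remaining lags stay at or below 0.11.
The dominant spike at lag 2 indicates a seasonal period of 2.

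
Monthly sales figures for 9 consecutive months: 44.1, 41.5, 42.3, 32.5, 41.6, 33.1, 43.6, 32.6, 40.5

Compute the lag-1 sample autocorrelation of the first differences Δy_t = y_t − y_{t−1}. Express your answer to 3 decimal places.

First differences Δy: -2.6, 0.8, -9.8, 9.1, -8.5, 10.5, -11.0, 7.9
Mean of differences = -0.4500
Numerator Σ(Δy_t−Δȳ)(Δy_{t+1}−Δȳ) = -472.3075
Denominator Σ(Δy_t−Δȳ)² = 550.5400
r_1(Δy) = -472.3075 / 550.5400 = -0.858

-0.858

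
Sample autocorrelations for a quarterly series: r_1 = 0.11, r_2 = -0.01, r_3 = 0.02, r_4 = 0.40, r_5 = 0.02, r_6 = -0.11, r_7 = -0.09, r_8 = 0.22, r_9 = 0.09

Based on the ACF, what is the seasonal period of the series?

4

The largest autocorrelation is r_4 = 0.40, with a weaker echo at lag 8 (0.22); the remaining lags stay at or below 0.11.
The dominant spike at lag 4 indicates a seasonal period of 4.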